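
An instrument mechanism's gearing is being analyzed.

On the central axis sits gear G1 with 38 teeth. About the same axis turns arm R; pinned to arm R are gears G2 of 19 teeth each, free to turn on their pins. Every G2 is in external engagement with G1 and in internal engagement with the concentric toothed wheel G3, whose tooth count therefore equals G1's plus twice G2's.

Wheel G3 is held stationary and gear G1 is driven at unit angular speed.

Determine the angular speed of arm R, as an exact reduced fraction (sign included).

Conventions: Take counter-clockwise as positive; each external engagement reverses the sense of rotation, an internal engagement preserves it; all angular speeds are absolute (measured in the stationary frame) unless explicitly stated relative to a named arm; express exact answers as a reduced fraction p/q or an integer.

1/3

topology: planetary set — G1 38T / G2 19T / G3 76T, arm = carrier (Willis)
ring teeth: 38 + 2·19 = 76
38(ω_sun−ω_arm) = −76(ω_ring−ω_arm),  ω_ring = 0, ω_sun = 1
38(1−ω_arm) = −76(0−ω_arm)  ⇒  114·ω_arm = 38  ⇒  ω_arm = 1/3
exact speed ratio = 1/3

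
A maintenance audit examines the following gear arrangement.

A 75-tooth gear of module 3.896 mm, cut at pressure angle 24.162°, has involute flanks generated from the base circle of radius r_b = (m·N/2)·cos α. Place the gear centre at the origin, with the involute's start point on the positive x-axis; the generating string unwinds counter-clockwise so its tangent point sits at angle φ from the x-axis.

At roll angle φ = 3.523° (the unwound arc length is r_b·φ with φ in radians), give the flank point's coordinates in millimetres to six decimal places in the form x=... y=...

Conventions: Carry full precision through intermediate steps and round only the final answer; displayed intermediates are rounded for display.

x=133.552191 y=0.010326

recognized (one wheel, involute flank): single-mesh tooth geometry, m = 3.896, N = 75
pitch radius r_p = m·N/2 = 3.896·75/2 = 146.100000
base radius r_b = r_p·cos α = 146.100000·cos 24.162° = 133.300440
roll angle φ = 3.523° = 0.06148795 rad
x = r_b·(cos φ + φ·sin φ) = 133.552191
y = r_b·(sin φ − φ·cos φ) = 0.010326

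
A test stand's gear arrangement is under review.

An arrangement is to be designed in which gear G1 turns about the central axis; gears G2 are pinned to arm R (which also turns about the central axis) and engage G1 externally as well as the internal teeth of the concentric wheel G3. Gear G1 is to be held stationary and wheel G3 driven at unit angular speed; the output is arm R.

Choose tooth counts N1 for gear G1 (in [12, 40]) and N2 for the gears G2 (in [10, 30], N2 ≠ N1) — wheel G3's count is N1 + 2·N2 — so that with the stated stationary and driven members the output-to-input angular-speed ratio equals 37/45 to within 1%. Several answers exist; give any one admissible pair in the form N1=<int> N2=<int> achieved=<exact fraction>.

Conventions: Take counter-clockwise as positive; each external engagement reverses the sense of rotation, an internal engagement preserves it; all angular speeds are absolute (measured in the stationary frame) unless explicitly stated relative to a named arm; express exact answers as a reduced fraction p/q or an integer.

N1=16 N2=29 achieved=37/45

design class (target 37/45): planetary set
Willis with ω_sun = 0: ω_arm/ω_ring = N3/(N1+N3); set equal to 37/45  ⇒  N3/N1 = (37/45)/(1 − 37/45) = 37/8
N3 = N1 + 2·N2  ⇒  N2/N1 = (N3/N1 − 1)/2 = (37/8 − 1)/2 = 29/16
smallest multiple with N1 ≥ 12 and N2 ≥ 10: k = 1  ⇒  N1 = 1·16 = 16, N2 = 1·29 = 29 (N1 ≤ 40, N2 ≤ 30, N2 ≠ N1 ✓), N3 = 16 + 2·29 = 74
check: N3/(N1+N3) with N1 = 16, N3 = 74 gives 37/45; |achieved − target| = 0 ≤ 37/4500 ✓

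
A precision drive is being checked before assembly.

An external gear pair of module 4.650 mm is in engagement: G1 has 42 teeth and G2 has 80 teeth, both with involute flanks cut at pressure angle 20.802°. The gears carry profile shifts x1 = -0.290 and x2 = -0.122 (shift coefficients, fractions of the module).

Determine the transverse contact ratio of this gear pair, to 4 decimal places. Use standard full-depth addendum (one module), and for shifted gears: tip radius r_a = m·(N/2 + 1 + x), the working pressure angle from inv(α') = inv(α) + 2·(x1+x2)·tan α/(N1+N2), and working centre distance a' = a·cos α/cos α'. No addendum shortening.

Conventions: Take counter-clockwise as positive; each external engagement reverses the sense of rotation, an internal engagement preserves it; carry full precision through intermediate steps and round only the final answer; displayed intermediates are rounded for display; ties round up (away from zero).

1.8195

topology: single-mesh involute geometry — m = 4.650, 42T/80T pair
base radii: r_b1 = 91.284517, r_b2 = 173.875270
tip radii: r_a1 = 100.951500, r_a2 = 190.082700
inv(α') = inv(20.802°) + 2·(-0.290-0.122)·tan α/(42+80) = 0.01427501  ⇒  α' = 19.72367°
a' = a·cos α / cos α' = 283.6500·cos 20.802°/cos 19.72367° = 281.685964
action lengths: √(r_a1²−r_b1²) = 43.108495, √(r_a2²−r_b2²) = 76.803797
base pitch p_b = π·m·cos α = 13.656132
CR = (43.108495 + 76.803797 − 281.685964·sin 19.72367°)/13.656132 = 1.819530
contact ratio ≈ 1.8195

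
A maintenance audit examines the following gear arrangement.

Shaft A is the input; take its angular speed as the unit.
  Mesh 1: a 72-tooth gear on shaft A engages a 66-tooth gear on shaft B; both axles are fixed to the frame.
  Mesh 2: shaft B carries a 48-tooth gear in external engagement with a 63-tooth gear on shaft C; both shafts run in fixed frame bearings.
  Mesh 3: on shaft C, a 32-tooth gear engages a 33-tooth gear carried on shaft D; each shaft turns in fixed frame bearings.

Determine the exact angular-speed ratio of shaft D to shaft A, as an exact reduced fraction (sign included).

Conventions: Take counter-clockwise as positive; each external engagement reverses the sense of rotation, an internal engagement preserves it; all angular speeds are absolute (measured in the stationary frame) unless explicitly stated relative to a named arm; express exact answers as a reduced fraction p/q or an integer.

-2048/2541

class = fixed-axis compound train [3 meshes; 3 ratios multiply, 3 sense flips]
mesh 1 [72T→66T]: running ratio 12/11, sense −
mesh 2 [48T→63T]: running ratio 64/77, sense +
mesh 3 [32T→33T]: running ratio 2048/2541, sense −
ω_out/ω_in = -2048/2541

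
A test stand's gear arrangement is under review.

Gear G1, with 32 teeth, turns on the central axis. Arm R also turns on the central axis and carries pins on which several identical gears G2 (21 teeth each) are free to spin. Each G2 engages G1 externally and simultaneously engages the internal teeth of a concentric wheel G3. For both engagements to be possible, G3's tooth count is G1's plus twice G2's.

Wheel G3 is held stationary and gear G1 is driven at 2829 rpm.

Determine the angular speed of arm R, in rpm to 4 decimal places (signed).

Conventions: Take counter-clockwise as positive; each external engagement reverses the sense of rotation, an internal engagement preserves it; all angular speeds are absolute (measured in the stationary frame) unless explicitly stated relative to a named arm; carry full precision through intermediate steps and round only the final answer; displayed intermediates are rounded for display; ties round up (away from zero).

+854.0377 rpm

class = planetary set [G3 = 32+2·21 = 74; Willis about the carrier]
normalise by the input: solve with ω_sun = 1, then scale by 2829 rpm
ring teeth: 32 + 2·21 = 74
32(ω_sun−ω_arm) = −74(ω_ring−ω_arm),  ω_ring = 0, ω_sun = 1
32(1−ω_arm) = −74(0−ω_arm)  ⇒  106·ω_arm = 32  ⇒  ω_arm = 16/53
scale: ω_arm = 16/53 × 2829 rpm = +854.0377 rpm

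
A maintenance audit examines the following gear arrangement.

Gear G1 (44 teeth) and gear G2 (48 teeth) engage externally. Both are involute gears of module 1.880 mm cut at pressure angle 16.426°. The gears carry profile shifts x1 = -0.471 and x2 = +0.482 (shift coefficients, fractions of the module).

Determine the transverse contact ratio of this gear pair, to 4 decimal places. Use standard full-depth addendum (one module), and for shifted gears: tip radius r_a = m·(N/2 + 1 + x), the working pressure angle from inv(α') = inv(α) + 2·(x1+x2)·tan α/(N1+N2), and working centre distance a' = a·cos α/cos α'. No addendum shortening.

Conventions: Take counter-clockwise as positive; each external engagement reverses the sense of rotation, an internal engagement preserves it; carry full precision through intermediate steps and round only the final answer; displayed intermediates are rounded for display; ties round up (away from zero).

recognized (one external pair, fixed centres): single-mesh tooth geometry, m = 1.880, N1 = 44, N2 = 48
base radii: r_b1 = 39.671923, r_b2 = 43.278461
tip radii: r_a1 = 42.354520, r_a2 = 47.906160
inv(α') = inv(16.426°) + 2·(-0.471+0.482)·tan α/(44+48) = 0.00819188  ⇒  α' = 16.47234°
a' = a·cos α / cos α' = 86.4800·cos 16.426°/cos 16.47234° = 86.500652
action lengths: √(r_a1²−r_b1²) = 14.833877, √(r_a2²−r_b2²) = 20.542029
base pitch p_b = π·m·cos α = 5.665137
CR = (14.833877 + 20.542029 − 86.500652·sin 16.47234°)/5.665137 = 1.914948
contact ratio ≈ 1.9149

1.9149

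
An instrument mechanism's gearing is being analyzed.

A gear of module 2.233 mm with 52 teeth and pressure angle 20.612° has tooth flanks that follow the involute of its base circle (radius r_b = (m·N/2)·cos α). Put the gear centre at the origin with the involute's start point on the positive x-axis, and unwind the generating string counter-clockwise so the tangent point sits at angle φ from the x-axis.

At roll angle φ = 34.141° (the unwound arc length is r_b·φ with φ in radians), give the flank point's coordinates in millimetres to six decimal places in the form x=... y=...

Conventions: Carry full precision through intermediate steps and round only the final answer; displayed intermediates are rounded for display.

single-mesh involute tooth geometry (52T wheel at module 2.233)
pitch radius r_p = m·N/2 = 2.233·52/2 = 58.058000
base radius r_b = r_p·cos α = 58.058000·cos 20.612° = 54.341465
roll angle φ = 34.141° = 0.59587286 rad
x = r_b·(cos φ + φ·sin φ) = 63.149211
y = r_b·(sin φ − φ·cos φ) = 3.698040

x=63.149211 y=3.698040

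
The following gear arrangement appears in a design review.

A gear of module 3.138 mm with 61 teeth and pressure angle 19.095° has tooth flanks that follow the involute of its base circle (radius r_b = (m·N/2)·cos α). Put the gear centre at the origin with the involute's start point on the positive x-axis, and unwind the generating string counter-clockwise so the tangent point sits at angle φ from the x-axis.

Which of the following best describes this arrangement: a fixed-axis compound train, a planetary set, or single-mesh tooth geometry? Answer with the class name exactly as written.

topology: single-mesh involute geometry — m = 3.138, N = 61
classification: single-mesh tooth geometry

single-mesh tooth geometry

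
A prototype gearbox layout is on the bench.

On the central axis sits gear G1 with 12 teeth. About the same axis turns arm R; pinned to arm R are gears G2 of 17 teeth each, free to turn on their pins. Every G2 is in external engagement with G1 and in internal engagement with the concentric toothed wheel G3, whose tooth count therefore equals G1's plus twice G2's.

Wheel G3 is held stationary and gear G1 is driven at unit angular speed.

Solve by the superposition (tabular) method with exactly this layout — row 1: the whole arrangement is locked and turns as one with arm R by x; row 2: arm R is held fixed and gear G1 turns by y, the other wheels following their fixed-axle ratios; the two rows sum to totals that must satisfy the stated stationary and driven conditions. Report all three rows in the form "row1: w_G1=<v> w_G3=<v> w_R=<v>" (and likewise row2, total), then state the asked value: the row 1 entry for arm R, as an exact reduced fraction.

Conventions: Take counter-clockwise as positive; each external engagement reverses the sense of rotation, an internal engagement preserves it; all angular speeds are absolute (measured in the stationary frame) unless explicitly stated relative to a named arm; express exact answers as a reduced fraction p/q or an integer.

row1: w_G1=6/29 w_G3=6/29 w_R=6/29
row2: w_G1=23/29 w_G3=-6/29 w_R=0
total: w_G1=1 w_G3=0 w_R=6/29
asked value: 6/29

class = planetary set [G3 = 12+2·17 = 46; Willis about the carrier]
row 1: whole set turns with the arm by x
row 2 — arm fixed, fixed-axis ratios: sun y, ring −(12/46)·y, arm 0
boundary: total ω_ring = x − (12/46)·y = 0 and total ω_sun = x + y = 1  ⇒  y = 23/29, x = 6/29
row 2 ring = −(12/46)·23/29 = -6/29
totals (row 1 + row 2): sun 6/29 + 23/29 = 1, ring 6/29 + (-6/29) = 0, arm 6/29 + 0 = 6/29
asked cell (row1, arm) = 6/29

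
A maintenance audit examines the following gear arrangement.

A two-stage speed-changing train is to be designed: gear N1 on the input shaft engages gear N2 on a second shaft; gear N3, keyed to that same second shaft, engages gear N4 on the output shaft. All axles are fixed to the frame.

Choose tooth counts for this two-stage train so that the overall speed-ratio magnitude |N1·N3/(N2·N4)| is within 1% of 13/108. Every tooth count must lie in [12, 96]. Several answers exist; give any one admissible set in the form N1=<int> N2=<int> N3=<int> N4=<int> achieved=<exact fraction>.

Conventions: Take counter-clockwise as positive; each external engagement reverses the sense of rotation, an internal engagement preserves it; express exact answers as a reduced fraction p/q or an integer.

N1=12 N2=16 N3=13 N4=81 achieved=13/108

2-stage fixed-axis compound train for ratio 13/108
target = 13/108 in lowest terms: an exact hit needs N1·N3 = k·13 and N2·N4 = k·108 for one integer k, every count in [12, 96]; additionally prefer no 1:1 stage (N1 ≠ N2, N3 ≠ N4)
k = 1…11: no 1:1-free in-range split of k·13 and k·108 into factor pairs; take k = 12
k = 12: N1·N3 = 156 = 12·13, N2·N4 = 1296 = 16·81
achieved = 12·13/(16·81) = 13/108; |achieved − target| = 0 ≤ 13/10800 ✓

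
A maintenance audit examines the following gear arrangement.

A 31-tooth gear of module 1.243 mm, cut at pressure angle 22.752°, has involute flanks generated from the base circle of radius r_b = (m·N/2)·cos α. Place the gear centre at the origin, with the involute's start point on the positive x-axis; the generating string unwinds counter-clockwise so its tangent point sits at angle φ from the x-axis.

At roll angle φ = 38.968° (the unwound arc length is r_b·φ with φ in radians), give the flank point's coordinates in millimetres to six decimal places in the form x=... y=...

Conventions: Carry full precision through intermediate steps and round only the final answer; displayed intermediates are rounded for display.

recognized (one wheel, involute flank): single-mesh tooth geometry, m = 1.243, N = 31
pitch radius r_p = m·N/2 = 1.243·31/2 = 19.266500
base radius r_b = r_p·cos α = 19.266500·cos 22.752° = 17.767325
roll angle φ = 38.968° = 0.68011990 rad
x = r_b·(cos φ + φ·sin φ) = 21.413453
y = r_b·(sin φ − φ·cos φ) = 1.778418

x=21.413453 y=1.778418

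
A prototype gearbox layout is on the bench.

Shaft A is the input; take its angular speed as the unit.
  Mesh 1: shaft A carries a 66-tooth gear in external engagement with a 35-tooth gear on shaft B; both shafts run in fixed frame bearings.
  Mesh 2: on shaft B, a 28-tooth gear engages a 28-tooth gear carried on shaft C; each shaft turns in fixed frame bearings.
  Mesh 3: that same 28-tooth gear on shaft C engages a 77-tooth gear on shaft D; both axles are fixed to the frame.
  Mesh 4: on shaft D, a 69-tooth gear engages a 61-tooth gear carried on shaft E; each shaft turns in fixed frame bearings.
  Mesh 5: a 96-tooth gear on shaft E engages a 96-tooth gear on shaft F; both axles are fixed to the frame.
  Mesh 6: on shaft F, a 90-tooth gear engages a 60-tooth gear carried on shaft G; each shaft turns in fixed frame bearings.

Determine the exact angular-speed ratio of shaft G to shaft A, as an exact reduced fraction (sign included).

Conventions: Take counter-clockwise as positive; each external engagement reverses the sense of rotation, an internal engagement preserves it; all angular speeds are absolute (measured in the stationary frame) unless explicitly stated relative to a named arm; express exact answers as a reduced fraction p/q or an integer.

class = fixed-axis compound train [6 meshes; 6 ratios multiply, 6 sense flips]
mesh 1 [66T→35T]: running ratio 66/35, sense −
mesh 2 [28T→28T]: running ratio 66/35, sense +
mesh 3 [28T→77T]: running ratio 24/35, sense −
mesh 4 [69T→61T]: running ratio 1656/2135, sense +
mesh 5 [96T→96T]: running ratio 1656/2135, sense −
mesh 6 [90T→60T]: running ratio 2484/2135, sense +
ω_out/ω_in = 2484/2135

2484/2135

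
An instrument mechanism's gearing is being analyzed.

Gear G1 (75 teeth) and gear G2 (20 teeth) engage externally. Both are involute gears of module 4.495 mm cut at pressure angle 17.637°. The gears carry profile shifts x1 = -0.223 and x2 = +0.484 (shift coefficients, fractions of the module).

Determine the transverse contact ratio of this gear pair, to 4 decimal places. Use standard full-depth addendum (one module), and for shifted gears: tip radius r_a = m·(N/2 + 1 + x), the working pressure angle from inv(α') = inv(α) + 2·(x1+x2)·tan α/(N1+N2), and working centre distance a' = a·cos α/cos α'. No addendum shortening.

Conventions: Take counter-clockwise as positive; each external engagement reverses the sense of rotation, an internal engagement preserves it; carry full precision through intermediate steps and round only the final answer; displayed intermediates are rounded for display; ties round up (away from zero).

1.6393

single-mesh involute tooth geometry (75T engaging 20T at module 4.495)
base radii: r_b1 = 160.639255, r_b2 = 42.837135
tip radii: r_a1 = 172.055115, r_a2 = 51.620580
inv(α') = inv(17.637°) + 2·(-0.223+0.484)·tan α/(75+20) = 0.01185280  ⇒  α' = 18.57308°
a' = a·cos α / cos α' = 213.5125·cos 17.637°/cos 18.57308° = 214.656068
action lengths: √(r_a1²−r_b1²) = 61.627855, √(r_a2²−r_b2²) = 28.803892
base pitch p_b = π·m·cos α = 13.457683
CR = (61.627855 + 28.803892 − 214.656068·sin 18.57308°)/13.457683 = 1.639272
contact ratio ≈ 1.6393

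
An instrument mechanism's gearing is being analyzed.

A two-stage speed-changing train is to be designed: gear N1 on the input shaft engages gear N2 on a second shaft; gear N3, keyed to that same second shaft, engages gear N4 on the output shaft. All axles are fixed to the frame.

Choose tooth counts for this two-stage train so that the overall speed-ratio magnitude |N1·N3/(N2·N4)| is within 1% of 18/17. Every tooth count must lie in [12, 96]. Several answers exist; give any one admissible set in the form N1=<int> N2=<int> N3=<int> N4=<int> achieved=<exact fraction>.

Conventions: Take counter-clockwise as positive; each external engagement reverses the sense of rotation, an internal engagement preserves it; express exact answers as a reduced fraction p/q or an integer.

2-stage fixed-axis compound train for ratio 18/17
target = 18/17 in lowest terms: an exact hit needs N1·N3 = k·18 and N2·N4 = k·17 for one integer k, every count in [12, 96]; additionally prefer no 1:1 stage (N1 ≠ N2, N3 ≠ N4)
k = 1…11: no 1:1-free in-range split of k·18 and k·17 into factor pairs; take k = 12
k = 12: N1·N3 = 216 = 12·18, N2·N4 = 204 = 17·12
achieved = 12·18/(17·12) = 18/17; |achieved − target| = 0 ≤ 9/850 ✓

N1=12 N2=17 N3=18 N4=12 achieved=18/17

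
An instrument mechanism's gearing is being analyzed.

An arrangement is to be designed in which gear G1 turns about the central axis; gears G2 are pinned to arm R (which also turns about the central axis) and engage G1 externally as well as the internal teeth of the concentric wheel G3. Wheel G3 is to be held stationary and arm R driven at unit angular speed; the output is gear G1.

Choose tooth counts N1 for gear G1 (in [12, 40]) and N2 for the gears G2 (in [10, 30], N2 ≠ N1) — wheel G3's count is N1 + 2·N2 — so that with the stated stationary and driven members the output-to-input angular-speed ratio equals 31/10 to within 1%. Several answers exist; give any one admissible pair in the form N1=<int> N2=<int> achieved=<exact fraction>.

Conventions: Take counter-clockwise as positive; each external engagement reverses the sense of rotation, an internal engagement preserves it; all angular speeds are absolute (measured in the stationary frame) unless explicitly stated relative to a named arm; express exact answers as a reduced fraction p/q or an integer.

N1=20 N2=11 achieved=31/10

topology: planetary set — design target 31/10, arm = carrier (Willis)
Willis with ω_ring = 0: ω_sun/ω_arm = (N1+N3)/N1; set equal to 31/10  ⇒  N3/N1 = 31/10 − 1 = 21/10
N3 = N1 + 2·N2  ⇒  N2/N1 = (N3/N1 − 1)/2 = (21/10 − 1)/2 = 11/20
smallest multiple with N1 ≥ 12 and N2 ≥ 10: k = 1  ⇒  N1 = 1·20 = 20, N2 = 1·11 = 11 (N1 ≤ 40, N2 ≤ 30, N2 ≠ N1 ✓), N3 = 20 + 2·11 = 42
check: (N1+N3)/N1 with N1 = 20, N3 = 42 gives 31/10; |achieved − target| = 0 ≤ 31/1000 ✓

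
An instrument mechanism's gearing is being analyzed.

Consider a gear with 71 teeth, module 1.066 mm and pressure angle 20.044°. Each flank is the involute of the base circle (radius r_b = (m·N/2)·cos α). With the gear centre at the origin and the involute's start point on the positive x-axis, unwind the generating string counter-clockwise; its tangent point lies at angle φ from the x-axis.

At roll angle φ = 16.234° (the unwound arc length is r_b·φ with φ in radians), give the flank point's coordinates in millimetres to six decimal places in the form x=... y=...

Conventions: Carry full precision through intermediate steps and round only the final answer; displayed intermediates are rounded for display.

topology: single-mesh involute geometry — m = 1.066, N = 71
pitch radius r_p = m·N/2 = 1.066·71/2 = 37.843000
base radius r_b = r_p·cos α = 37.843000·cos 20.044° = 35.550838
roll angle φ = 16.234° = 0.28333675 rad
x = r_b·(cos φ + φ·sin φ) = 36.949331
y = r_b·(sin φ − φ·cos φ) = 0.267391

x=36.949331 y=0.267391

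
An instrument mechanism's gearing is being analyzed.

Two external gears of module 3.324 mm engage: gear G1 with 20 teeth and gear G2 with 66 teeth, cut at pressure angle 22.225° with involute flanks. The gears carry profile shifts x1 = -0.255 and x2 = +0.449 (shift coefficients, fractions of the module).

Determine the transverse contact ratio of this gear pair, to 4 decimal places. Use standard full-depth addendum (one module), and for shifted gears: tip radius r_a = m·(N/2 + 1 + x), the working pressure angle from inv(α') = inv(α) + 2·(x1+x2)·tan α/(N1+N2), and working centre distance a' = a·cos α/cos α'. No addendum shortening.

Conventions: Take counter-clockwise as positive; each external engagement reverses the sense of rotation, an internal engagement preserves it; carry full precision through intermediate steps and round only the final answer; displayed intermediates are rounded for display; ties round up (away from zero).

single-mesh involute tooth geometry (20T engaging 66T at module 3.324)
base radii: r_b1 = 30.770455, r_b2 = 101.542502
tip radii: r_a1 = 35.716380, r_a2 = 114.508476
inv(α') = inv(22.225°) + 2·(-0.255+0.449)·tan α/(20+66) = 0.02254556  ⇒  α' = 22.83862°
a' = a·cos α / cos α' = 142.9320·cos 22.225°/cos 22.83862° = 143.568479
action lengths: √(r_a1²−r_b1²) = 18.133915, √(r_a2²−r_b2²) = 52.927416
base pitch p_b = π·m·cos α = 9.666824
CR = (18.133915 + 52.927416 − 143.568479·sin 22.83862°)/9.666824 = 1.586571
contact ratio ≈ 1.5866

1.5866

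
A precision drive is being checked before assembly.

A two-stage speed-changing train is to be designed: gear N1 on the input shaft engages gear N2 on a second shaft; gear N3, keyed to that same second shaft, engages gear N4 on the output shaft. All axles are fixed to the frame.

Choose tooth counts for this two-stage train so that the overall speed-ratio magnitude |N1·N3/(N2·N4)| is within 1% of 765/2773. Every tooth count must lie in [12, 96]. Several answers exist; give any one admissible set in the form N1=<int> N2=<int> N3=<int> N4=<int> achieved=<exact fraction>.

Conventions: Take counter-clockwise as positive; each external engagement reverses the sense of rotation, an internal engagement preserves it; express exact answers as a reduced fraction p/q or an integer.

topology: fixed-axis compound train — 2 stages, target 765/2773
target = 765/2773 in lowest terms: an exact hit needs N1·N3 = k·765 and N2·N4 = k·2773 for one integer k, every count in [12, 96]; additionally prefer no 1:1 stage (N1 ≠ N2, N3 ≠ N4)
k = 1: N1·N3 = 765 = 15·51, N2·N4 = 2773 = 47·59
achieved = 15·51/(47·59) = 765/2773; |achieved − target| = 0 ≤ 153/55460 ✓

N1=15 N2=47 N3=51 N4=59 achieved=765/2773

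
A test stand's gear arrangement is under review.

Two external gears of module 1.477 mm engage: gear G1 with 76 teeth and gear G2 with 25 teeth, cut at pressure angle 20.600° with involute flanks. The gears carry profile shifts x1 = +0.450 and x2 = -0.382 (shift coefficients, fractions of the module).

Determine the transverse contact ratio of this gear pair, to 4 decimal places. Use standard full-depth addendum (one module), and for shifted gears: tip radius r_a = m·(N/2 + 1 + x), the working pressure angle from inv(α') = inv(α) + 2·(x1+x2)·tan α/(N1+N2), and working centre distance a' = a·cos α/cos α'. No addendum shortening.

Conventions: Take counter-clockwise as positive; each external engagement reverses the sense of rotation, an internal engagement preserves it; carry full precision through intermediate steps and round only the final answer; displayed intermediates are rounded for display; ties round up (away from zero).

recognized (one external pair, fixed centres): single-mesh tooth geometry, m = 1.477, N1 = 76, N2 = 25
base radii: r_b1 = 52.537278, r_b2 = 17.281999
tip radii: r_a1 = 58.267650, r_a2 = 19.375286
inv(α') = inv(20.600°) + 2·(+0.450-0.382)·tan α/(76+25) = 0.01684359  ⇒  α' = 20.80306°
a' = a·cos α / cos α' = 74.5885·cos 20.600°/cos 20.80306° = 74.688464
action lengths: √(r_a1²−r_b1²) = 25.198284, √(r_a2²−r_b2²) = 8.759807
base pitch p_b = π·m·cos α = 4.343440
CR = (25.198284 + 8.759807 − 74.688464·sin 20.80306°)/4.343440 = 1.711078
contact ratio ≈ 1.7111

1.7111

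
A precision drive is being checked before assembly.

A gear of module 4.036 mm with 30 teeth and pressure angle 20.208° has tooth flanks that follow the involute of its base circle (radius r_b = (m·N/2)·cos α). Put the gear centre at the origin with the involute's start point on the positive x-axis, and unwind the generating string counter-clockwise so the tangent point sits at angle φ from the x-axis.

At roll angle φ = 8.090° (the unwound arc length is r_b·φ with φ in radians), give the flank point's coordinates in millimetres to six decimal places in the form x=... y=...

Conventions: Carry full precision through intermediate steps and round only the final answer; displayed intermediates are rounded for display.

topology: single-mesh involute geometry — m = 4.036, N = 30
pitch radius r_p = m·N/2 = 4.036·30/2 = 60.540000
base radius r_b = r_p·cos α = 60.540000·cos 20.208° = 56.813448
roll angle φ = 8.090° = 0.14119714 rad
x = r_b·(cos φ + φ·sin φ) = 57.376963
y = r_b·(sin φ − φ·cos φ) = 0.053204

x=57.376963 y=0.053204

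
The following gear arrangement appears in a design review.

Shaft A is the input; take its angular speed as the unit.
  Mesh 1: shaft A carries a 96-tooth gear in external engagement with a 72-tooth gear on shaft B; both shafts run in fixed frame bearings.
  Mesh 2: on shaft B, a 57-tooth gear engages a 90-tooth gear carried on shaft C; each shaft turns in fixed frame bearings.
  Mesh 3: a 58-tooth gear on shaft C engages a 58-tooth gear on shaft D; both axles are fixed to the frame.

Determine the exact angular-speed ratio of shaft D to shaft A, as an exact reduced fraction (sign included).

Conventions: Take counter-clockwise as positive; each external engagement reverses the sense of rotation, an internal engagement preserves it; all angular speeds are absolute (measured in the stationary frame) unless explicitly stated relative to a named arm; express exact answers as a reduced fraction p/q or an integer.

-38/45

class = fixed-axis compound train [3 meshes; 3 ratios multiply, 3 sense flips]
mesh 1 [96T→72T]: running ratio 4/3, sense −
mesh 2 [57T→90T]: running ratio 38/45, sense +
mesh 3 [58T→58T]: running ratio 38/45, sense −
ω_out/ω_in = -38/45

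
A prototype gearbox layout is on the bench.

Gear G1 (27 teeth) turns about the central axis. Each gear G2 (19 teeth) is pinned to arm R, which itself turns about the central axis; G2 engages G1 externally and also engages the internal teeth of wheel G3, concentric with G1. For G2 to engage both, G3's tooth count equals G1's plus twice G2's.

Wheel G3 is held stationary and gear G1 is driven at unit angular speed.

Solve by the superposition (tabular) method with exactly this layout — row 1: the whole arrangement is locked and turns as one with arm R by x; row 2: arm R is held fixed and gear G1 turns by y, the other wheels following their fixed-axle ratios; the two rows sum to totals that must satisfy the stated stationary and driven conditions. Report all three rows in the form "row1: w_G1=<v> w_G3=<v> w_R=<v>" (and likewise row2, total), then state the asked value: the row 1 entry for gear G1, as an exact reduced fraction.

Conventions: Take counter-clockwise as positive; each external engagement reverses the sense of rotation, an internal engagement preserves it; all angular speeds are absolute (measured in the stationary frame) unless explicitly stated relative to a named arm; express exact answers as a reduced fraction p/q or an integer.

row1: w_G1=27/92 w_G3=27/92 w_R=27/92
row2: w_G1=65/92 w_G3=-27/92 w_R=0
total: w_G1=1 w_G3=0 w_R=27/92
asked value: 27/92

class = planetary set [G3 = 27+2·19 = 65; Willis about the carrier]
row 1 — lock + rotate with arm: ω_sun = ω_ring = ω_arm = x
row 2 — arm fixed, fixed-axis ratios: sun y, ring −(27/65)·y, arm 0
boundary: total ω_ring = x − (27/65)·y = 0 and total ω_sun = x + y = 1  ⇒  y = 65/92, x = 27/92
row 2 ring = −(27/65)·65/92 = -27/92
totals (row 1 + row 2): sun 27/92 + 65/92 = 1, ring 27/92 + (-27/92) = 0, arm 27/92 + 0 = 27/92
asked cell (row1, sun) = 27/92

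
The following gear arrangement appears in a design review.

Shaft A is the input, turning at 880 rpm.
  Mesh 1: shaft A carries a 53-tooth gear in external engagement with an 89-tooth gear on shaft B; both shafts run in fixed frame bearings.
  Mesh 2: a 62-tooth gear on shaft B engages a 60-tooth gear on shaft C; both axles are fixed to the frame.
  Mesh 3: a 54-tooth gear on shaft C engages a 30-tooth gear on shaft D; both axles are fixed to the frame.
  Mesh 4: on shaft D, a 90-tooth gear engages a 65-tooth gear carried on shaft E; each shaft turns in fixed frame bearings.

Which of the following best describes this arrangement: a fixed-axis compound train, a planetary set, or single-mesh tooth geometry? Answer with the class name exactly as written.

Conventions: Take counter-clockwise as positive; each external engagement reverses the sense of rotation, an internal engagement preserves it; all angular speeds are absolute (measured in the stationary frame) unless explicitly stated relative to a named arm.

topology: fixed-axis compound train — 4 meshes, A→E
classification: fixed-axis compound train

fixed-axis compound train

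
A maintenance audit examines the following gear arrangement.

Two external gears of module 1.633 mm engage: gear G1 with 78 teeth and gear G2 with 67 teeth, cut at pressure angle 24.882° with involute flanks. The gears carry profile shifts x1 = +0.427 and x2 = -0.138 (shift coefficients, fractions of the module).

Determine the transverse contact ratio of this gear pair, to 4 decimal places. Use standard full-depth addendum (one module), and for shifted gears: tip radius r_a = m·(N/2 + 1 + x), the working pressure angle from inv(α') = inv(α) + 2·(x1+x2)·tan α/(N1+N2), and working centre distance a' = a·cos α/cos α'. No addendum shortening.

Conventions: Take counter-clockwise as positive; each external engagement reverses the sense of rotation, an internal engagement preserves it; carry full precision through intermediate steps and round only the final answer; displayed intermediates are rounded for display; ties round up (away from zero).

1.5501

recognized (one external pair, fixed centres): single-mesh tooth geometry, m = 1.633, N1 = 78, N2 = 67
base radii: r_b1 = 57.775333, r_b2 = 49.627530
tip radii: r_a1 = 66.017291, r_a2 = 56.113146
inv(α') = inv(24.882°) + 2·(+0.427-0.138)·tan α/(78+67) = 0.03137874  ⇒  α' = 25.36372°
a' = a·cos α / cos α' = 118.3925·cos 24.882°/cos 25.36372° = 118.860185
action lengths: √(r_a1²−r_b1²) = 31.942035, √(r_a2²−r_b2²) = 26.187658
base pitch p_b = π·m·cos α = 4.654014
CR = (31.942035 + 26.187658 − 118.860185·sin 25.36372°)/4.654014 = 1.550142
contact ratio ≈ 1.5501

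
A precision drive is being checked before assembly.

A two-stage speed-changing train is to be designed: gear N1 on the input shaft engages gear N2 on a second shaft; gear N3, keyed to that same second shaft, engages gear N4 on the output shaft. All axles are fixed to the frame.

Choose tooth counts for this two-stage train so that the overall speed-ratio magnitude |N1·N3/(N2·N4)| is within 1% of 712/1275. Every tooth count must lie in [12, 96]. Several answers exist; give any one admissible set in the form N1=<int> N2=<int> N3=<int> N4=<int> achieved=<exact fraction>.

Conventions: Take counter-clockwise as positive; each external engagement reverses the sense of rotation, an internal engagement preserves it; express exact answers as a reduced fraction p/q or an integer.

N1=16 N2=30 N3=89 N4=85 achieved=712/1275

2-stage fixed-axis compound train for ratio 712/1275
target = 712/1275 in lowest terms: an exact hit needs N1·N3 = k·712 and N2·N4 = k·1275 for one integer k, every count in [12, 96]; additionally prefer no 1:1 stage (N1 ≠ N2, N3 ≠ N4)
k = 1: no 1:1-free in-range split of k·712 and k·1275 into factor pairs; take k = 2
k = 2: N1·N3 = 1424 = 16·89, N2·N4 = 2550 = 30·85
achieved = 16·89/(30·85) = 712/1275; |achieved − target| = 0 ≤ 178/31875 ✓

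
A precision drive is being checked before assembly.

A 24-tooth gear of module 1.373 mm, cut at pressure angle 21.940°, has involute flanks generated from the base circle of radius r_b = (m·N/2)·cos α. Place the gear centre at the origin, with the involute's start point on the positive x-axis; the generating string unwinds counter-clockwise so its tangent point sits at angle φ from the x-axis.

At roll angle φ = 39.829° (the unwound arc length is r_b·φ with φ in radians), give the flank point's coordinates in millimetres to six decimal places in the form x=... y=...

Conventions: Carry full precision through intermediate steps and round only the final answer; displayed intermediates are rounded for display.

single-mesh involute tooth geometry (24T wheel at module 1.373)
pitch radius r_p = m·N/2 = 1.373·24/2 = 16.476000
base radius r_b = r_p·cos α = 16.476000·cos 21.940° = 15.282736
roll angle φ = 39.829° = 0.69514719 rad
x = r_b·(cos φ + φ·sin φ) = 18.541018
y = r_b·(sin φ − φ·cos φ) = 1.629959

x=18.541018 y=1.629959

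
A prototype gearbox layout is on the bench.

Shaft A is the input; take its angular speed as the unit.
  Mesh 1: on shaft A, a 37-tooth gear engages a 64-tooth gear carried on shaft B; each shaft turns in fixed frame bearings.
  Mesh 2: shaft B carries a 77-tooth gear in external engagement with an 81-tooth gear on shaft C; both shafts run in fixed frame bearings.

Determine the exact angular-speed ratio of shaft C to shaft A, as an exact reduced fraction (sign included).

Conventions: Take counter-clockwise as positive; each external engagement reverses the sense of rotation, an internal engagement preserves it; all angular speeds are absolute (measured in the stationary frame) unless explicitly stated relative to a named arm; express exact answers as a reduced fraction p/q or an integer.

2849/5184

class = fixed-axis compound train [2 meshes; 2 ratios multiply, 2 sense flips]
mesh 1 [37T→64T]: running ratio 37/64, sense −
mesh 2 [77T→81T]: running ratio 2849/5184, sense +
ω_out/ω_in = 2849/5184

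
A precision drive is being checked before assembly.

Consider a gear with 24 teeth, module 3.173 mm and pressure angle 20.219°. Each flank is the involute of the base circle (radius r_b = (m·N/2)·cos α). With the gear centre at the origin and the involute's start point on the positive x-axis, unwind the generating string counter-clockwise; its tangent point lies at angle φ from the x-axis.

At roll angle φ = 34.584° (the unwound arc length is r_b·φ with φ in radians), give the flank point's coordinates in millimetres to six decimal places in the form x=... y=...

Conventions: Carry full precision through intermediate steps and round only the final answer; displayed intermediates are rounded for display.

x=41.657587 y=2.524990

class = single-mesh tooth geometry [base-circle involute, m = 3.173, 24T]
pitch radius r_p = m·N/2 = 3.173·24/2 = 38.076000
base radius r_b = r_p·cos α = 38.076000·cos 20.219° = 35.729698
roll angle φ = 34.584° = 0.60360467 rad
x = r_b·(cos φ + φ·sin φ) = 41.657587
y = r_b·(sin φ − φ·cos φ) = 2.524990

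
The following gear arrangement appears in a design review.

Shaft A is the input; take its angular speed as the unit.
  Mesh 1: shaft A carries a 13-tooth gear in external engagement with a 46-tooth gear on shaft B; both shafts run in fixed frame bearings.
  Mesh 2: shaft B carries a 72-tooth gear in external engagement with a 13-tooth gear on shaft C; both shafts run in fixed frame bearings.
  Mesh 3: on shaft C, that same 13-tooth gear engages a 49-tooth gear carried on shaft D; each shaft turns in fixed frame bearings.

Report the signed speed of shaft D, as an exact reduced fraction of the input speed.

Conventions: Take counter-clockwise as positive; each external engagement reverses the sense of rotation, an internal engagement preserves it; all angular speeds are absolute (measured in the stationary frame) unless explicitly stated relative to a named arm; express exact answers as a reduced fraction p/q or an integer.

-468/1127

3-mesh fixed-axis compound train (all bearings frame-fixed)
mesh 1 [13T→46T]: |ω|/ω_in = 1×13/46 = 13/46, sense flips to −
mesh 2 [72T→13T]: |ω|/ω_in = (13/46)×72/13 = 36/23, sense flips to +
mesh 3 [13T→49T]: |ω|/ω_in = (36/23)×13/49 = 468/1127, sense flips to −
signed output speed (× input speed) = -468/1127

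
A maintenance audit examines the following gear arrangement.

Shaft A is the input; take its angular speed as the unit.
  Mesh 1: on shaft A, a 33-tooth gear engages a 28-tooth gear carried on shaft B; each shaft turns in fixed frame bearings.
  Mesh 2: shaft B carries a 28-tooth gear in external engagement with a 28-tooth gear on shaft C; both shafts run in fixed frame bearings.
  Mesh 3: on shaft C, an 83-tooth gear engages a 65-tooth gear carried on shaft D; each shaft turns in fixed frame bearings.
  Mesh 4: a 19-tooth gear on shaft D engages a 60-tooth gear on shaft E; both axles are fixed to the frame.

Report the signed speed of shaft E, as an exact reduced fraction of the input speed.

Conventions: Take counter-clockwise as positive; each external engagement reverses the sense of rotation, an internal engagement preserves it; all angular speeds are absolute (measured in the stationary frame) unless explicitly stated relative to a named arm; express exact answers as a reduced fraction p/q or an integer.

17347/36400

4-mesh fixed-axis compound train (all bearings frame-fixed)
mesh 1 [33T→28T]: |ω|/ω_in = 1×33/28 = 33/28, sense flips to −
mesh 2 [28T→28T]: |ω|/ω_in = (33/28)×28/28 = 33/28, sense flips to +
mesh 3 [83T→65T]: |ω|/ω_in = (33/28)×83/65 = 2739/1820, sense flips to −
mesh 4 [19T→60T]: |ω|/ω_in = (2739/1820)×19/60 = 17347/36400, sense flips to +
signed output speed (× input speed) = 17347/36400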